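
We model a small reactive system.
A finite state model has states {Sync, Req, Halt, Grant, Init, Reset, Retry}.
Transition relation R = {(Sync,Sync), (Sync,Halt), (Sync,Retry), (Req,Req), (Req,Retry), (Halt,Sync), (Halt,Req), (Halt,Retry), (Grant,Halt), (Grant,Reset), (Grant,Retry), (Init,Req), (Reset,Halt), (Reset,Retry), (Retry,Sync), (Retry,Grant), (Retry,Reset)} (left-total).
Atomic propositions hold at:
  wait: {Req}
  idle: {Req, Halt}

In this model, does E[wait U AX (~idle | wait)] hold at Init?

Yes

Sat(~idle) = {Sync, Grant, Init, Reset, Retry}
Sat(~idle | wait) = {Sync, Req, Grant, Init, Reset, Retry}
Sat(AX (~idle | wait)) = {s : every successor in {Sync, Req, Grant, Init, Reset, Retry}} = {Req, Halt, Init, Retry}
E[wait U AX (~idle | wait)]: least fixpoint, start Z0 = Sat(AX (~idle | wait)) = {Req, Halt, Init, Retry}, add states in Sat(wait) with some successor in Z. Already a fixed point.
Sat(E[wait U AX (~idle | wait)]) = {Req, Halt, Init, Retry}
Init ∈ Sat(E[wait U AX (~idle | wait)]) = {Req, Halt, Init, Retry}, so the formula holds at Init.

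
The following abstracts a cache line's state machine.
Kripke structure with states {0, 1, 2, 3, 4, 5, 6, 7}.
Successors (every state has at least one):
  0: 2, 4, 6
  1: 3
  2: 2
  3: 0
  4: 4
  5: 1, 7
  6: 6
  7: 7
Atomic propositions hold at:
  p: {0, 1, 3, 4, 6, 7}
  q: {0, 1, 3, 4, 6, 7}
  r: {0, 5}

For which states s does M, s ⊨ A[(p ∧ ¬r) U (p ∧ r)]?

{0, 1, 3}

Sat(¬r) = {1, 2, 3, 4, 6, 7}
Sat(p ∧ ¬r) = {1, 3, 4, 6, 7}
Sat(p ∧ r) = {0}
A[(p ∧ ¬r) U (p ∧ r)]: least fixpoint, start Z0 = Sat((p ∧ r)) = {0}, add states in Sat(p ∧ ¬r) with every successor in Z. Z1 = {0, 3}; Z2 = {0, 1, 3}; fixed.
Sat(A[(p ∧ ¬r) U (p ∧ r)]) = {0, 1, 3}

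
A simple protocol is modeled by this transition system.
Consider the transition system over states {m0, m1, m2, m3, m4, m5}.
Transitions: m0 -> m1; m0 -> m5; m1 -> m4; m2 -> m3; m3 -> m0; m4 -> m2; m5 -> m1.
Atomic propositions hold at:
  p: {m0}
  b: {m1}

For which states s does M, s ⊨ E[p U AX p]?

{m3}

Sat(AX p) = {s : every successor in {m0}} = {m3}
E[p U AX p]: least fixpoint, start Z0 = Sat(AX p) = {m3}, add states in Sat(p) with some successor in Z. Already a fixed point.
Sat(E[p U AX p]) = {m3}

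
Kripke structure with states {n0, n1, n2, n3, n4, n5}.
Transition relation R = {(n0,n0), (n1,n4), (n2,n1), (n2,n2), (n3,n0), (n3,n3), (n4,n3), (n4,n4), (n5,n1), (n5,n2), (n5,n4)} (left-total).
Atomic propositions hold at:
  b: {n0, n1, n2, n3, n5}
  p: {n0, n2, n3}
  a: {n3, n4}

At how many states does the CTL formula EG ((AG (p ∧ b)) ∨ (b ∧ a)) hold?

Sat(p ∧ b) = {n0, n2, n3}
AG (p ∧ b): greatest fixpoint, start Z0 = {n0, n2, n3}, keep only states in Sat with every successor in Z. Z1 = {n0, n3}; fixed.
Sat(AG (p ∧ b)) = {n0, n3}
Sat(b ∧ a) = {n3}
Sat((AG (p ∧ b)) ∨ (b ∧ a)) = {n0, n3}
EG ((AG (p ∧ b)) ∨ (b ∧ a)): greatest fixpoint, start Z0 = {n0, n3}, keep only states in Sat with some successor in Z. Already a fixed point.
Sat(EG ((AG (p ∧ b)) ∨ (b ∧ a))) = {n0, n3}
|Sat(EG ((AG (p ∧ b)) ∨ (b ∧ a)))| = |{n0, n3}| = 2.

2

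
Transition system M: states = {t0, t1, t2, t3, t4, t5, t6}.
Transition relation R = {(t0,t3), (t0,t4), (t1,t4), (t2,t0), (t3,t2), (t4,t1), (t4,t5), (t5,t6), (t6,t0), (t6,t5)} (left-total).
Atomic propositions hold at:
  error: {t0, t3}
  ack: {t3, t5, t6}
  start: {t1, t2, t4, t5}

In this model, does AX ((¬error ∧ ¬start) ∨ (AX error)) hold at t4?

Sat(¬error) = {t1, t2, t4, t5, t6}
Sat(¬start) = {t0, t3, t6}
Sat(¬error ∧ ¬start) = {t6}
Sat(AX error) = {s : every successor in {t0, t3}} = {t2}
Sat((¬error ∧ ¬start) ∨ (AX error)) = {t2, t6}
Sat(AX ((¬error ∧ ¬start) ∨ (AX error))) = {s : every successor in {t2, t6}} = {t3, t5}
t4 ∉ Sat(AX ((¬error ∧ ¬start) ∨ (AX error))) = {t3, t5}, so the formula does not hold at t4.

No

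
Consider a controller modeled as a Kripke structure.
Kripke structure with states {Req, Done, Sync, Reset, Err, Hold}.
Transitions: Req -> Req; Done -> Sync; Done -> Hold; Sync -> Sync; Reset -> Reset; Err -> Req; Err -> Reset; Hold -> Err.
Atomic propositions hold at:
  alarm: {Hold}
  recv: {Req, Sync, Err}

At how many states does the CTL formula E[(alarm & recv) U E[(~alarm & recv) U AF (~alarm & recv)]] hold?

5

Sat(alarm & recv) = ∅
Sat(~alarm) = {Req, Done, Sync, Reset, Err}
Sat(~alarm & recv) = {Req, Sync, Err}
AF (~alarm & recv): least fixpoint, start Z0 = {Req, Sync, Err}, add states with every successor in Z. Z1 = {Req, Sync, Err, Hold}; Z2 = {Req, Done, Sync, Err, Hold}; fixed.
Sat(AF (~alarm & recv)) = {Req, Done, Sync, Err, Hold}
E[(~alarm & recv) U AF (~alarm & recv)]: least fixpoint, start Z0 = Sat(AF (~alarm & recv)) = {Req, Done, Sync, Err, Hold}, add states in Sat(~alarm & recv) with some successor in Z. Already a fixed point.
Sat(E[(~alarm & recv) U AF (~alarm & recv)]) = {Req, Done, Sync, Err, Hold}
E[(alarm & recv) U E[(~alarm & recv) U AF (~alarm & recv)]]: least fixpoint, start Z0 = Sat(E[(~alarm & recv) U AF (~alarm & recv)]) = {Req, Done, Sync, Err, Hold}, add states in Sat(alarm & recv) with some successor in Z. Already a fixed point.
Sat(E[(alarm & recv) U E[(~alarm & recv) U AF (~alarm & recv)]]) = {Req, Done, Sync, Err, Hold}
|Sat(E[(alarm & recv) U E[(~alarm & recv) U AF (~alarm & recv)]])| = |{Req, Done, Sync, Err, Hold}| = 5.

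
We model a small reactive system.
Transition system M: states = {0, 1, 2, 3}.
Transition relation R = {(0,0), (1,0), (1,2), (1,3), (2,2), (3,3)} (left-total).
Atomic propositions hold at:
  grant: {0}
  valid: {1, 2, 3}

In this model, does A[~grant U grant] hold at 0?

Sat(~grant) = {1, 2, 3}
A[~grant U grant]: least fixpoint, start Z0 = Sat(grant) = {0}, add states in Sat(~grant) with every successor in Z. Already a fixed point.
Sat(A[~grant U grant]) = {0}
0 ∈ Sat(A[~grant U grant]) = {0}, so the formula holds at 0.

Yes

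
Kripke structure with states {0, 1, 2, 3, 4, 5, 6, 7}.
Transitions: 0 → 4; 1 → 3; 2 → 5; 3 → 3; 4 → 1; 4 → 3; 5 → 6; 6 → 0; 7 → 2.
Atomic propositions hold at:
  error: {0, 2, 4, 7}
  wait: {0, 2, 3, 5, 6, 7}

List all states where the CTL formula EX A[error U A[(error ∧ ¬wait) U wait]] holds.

{1, 2, 3, 4, 5, 6, 7}

Sat(¬wait) = {1, 4}
Sat(error ∧ ¬wait) = {4}
A[(error ∧ ¬wait) U wait]: least fixpoint, start Z0 = Sat(wait) = {0, 2, 3, 5, 6, 7}, add states in Sat(error ∧ ¬wait) with every successor in Z. Already a fixed point.
Sat(A[(error ∧ ¬wait) U wait]) = {0, 2, 3, 5, 6, 7}
A[error U A[(error ∧ ¬wait) U wait]]: least fixpoint, start Z0 = Sat(A[(error ∧ ¬wait) U wait]) = {0, 2, 3, 5, 6, 7}, add states in Sat(error) with every successor in Z. Already a fixed point.
Sat(A[error U A[(error ∧ ¬wait) U wait]]) = {0, 2, 3, 5, 6, 7}
Sat(EX A[error U A[(error ∧ ¬wait) U wait]]) = {s : some successor in {0, 2, 3, 5, 6, 7}} = {1, 2, 3, 4, 5, 6, 7}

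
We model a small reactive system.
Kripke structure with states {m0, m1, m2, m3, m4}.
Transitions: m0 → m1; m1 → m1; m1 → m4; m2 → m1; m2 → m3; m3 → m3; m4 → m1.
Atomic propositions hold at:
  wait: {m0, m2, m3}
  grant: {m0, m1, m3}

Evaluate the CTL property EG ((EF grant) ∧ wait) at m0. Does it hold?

No

EF grant: least fixpoint, start Z0 = {m0, m1, m3}, add states with some successor in Z. Z1 = {m0, m1, m2, m3, m4}; fixed.
Sat(EF grant) = {m0, m1, m2, m3, m4}
Sat((EF grant) ∧ wait) = {m0, m2, m3}
EG ((EF grant) ∧ wait): greatest fixpoint, start Z0 = {m0, m2, m3}, keep only states in Sat with some successor in Z. Z1 = {m2, m3}; fixed.
Sat(EG ((EF grant) ∧ wait)) = {m2, m3}
m0 ∉ Sat(EG ((EF grant) ∧ wait)) = {m2, m3}, so the formula does not hold at m0.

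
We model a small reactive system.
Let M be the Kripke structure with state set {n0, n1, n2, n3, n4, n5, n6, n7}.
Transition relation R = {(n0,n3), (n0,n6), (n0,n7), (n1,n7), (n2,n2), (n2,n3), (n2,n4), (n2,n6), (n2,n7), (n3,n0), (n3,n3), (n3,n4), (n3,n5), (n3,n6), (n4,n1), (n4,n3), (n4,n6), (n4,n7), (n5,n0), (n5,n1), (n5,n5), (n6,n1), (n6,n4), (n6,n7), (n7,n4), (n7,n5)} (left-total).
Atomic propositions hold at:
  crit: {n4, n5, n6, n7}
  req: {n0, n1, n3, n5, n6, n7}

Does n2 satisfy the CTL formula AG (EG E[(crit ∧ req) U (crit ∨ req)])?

Sat(crit ∧ req) = {n5, n6, n7}
Sat(crit ∨ req) = {n0, n1, n3, n4, n5, n6, n7}
E[(crit ∧ req) U (crit ∨ req)]: least fixpoint, start Z0 = Sat((crit ∨ req)) = {n0, n1, n3, n4, n5, n6, n7}, add states in Sat(crit ∧ req) with some successor in Z. Already a fixed point.
Sat(E[(crit ∧ req) U (crit ∨ req)]) = {n0, n1, n3, n4, n5, n6, n7}
EG E[(crit ∧ req) U (crit ∨ req)]: greatest fixpoint, start Z0 = {n0, n1, n3, n4, n5, n6, n7}, keep only states in Sat with some successor in Z. Already a fixed point.
Sat(EG E[(crit ∧ req) U (crit ∨ req)]) = {n0, n1, n3, n4, n5, n6, n7}
AG (EG E[(crit ∧ req) U (crit ∨ req)]): greatest fixpoint, start Z0 = {n0, n1, n3, n4, n5, n6, n7}, keep only states in Sat with every successor in Z. Already a fixed point.
Sat(AG (EG E[(crit ∧ req) U (crit ∨ req)])) = {n0, n1, n3, n4, n5, n6, n7}
n2 ∉ Sat(AG (EG E[(crit ∧ req) U (crit ∨ req)])) = {n0, n1, n3, n4, n5, n6, n7}, so the formula does not hold at n2.

No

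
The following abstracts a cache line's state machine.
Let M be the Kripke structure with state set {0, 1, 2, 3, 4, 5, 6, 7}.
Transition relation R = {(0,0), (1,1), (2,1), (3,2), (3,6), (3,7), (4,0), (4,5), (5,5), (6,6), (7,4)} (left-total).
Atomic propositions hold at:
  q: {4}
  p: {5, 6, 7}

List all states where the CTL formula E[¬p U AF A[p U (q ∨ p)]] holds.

Sat(¬p) = {0, 1, 2, 3, 4}
Sat(q ∨ p) = {4, 5, 6, 7}
A[p U (q ∨ p)]: least fixpoint, start Z0 = Sat((q ∨ p)) = {4, 5, 6, 7}, add states in Sat(p) with every successor in Z. Already a fixed point.
Sat(A[p U (q ∨ p)]) = {4, 5, 6, 7}
AF A[p U (q ∨ p)]: least fixpoint, start Z0 = {4, 5, 6, 7}, add states with every successor in Z. Already a fixed point.
Sat(AF A[p U (q ∨ p)]) = {4, 5, 6, 7}
E[¬p U AF A[p U (q ∨ p)]]: least fixpoint, start Z0 = Sat(AF A[p U (q ∨ p)]) = {4, 5, 6, 7}, add states in Sat(¬p) with some successor in Z. Z1 = {3, 4, 5, 6, 7}; fixed.
Sat(E[¬p U AF A[p U (q ∨ p)]]) = {3, 4, 5, 6, 7}

{3, 4, 5, 6, 7}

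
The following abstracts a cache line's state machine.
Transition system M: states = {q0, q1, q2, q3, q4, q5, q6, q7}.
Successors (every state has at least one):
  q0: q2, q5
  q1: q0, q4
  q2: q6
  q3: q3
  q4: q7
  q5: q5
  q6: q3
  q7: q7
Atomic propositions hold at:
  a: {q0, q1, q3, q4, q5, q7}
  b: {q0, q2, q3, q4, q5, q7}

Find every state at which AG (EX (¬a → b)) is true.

Sat(¬a) = {q2, q6}
Sat(¬a → b) = {q0, q1, q2, q3, q4, q5, q7}
Sat(EX (¬a → b)) = {s : some successor in {q0, q1, q2, q3, q4, q5, q7}} = {q0, q1, q3, q4, q5, q6, q7}
AG (EX (¬a → b)): greatest fixpoint, start Z0 = {q0, q1, q3, q4, q5, q6, q7}, keep only states in Sat with every successor in Z. Z1 = {q1, q3, q4, q5, q6, q7}; Z2 = {q3, q4, q5, q6, q7}; fixed.
Sat(AG (EX (¬a → b))) = {q3, q4, q5, q6, q7}

{q3, q4, q5, q6, q7}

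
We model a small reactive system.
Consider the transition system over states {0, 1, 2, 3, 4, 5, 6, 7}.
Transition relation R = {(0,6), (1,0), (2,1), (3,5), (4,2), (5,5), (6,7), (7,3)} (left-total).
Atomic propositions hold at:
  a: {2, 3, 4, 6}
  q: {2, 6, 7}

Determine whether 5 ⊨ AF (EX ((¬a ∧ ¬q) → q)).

No

Sat(¬a) = {0, 1, 5, 7}
Sat(¬q) = {0, 1, 3, 4, 5}
Sat(¬a ∧ ¬q) = {0, 1, 5}
Sat((¬a ∧ ¬q) → q) = {2, 3, 4, 6, 7}
Sat(EX ((¬a ∧ ¬q) → q)) = {s : some successor in {2, 3, 4, 6, 7}} = {0, 4, 6, 7}
AF (EX ((¬a ∧ ¬q) → q)): least fixpoint, start Z0 = {0, 4, 6, 7}, add states with every successor in Z. Z1 = {0, 1, 4, 6, 7}; Z2 = {0, 1, 2, 4, 6, 7}; fixed.
Sat(AF (EX ((¬a ∧ ¬q) → q))) = {0, 1, 2, 4, 6, 7}
5 ∉ Sat(AF (EX ((¬a ∧ ¬q) → q))) = {0, 1, 2, 4, 6, 7}, so the formula does not hold at 5.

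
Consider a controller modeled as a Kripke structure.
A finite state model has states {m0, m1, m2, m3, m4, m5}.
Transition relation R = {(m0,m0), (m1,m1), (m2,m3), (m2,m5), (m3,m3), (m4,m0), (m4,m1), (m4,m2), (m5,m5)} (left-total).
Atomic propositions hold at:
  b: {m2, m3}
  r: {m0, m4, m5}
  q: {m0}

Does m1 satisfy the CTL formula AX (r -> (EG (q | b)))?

Sat(q | b) = {m0, m2, m3}
EG (q | b): greatest fixpoint, start Z0 = {m0, m2, m3}, keep only states in Sat with some successor in Z. Already a fixed point.
Sat(EG (q | b)) = {m0, m2, m3}
Sat(r -> (EG (q | b))) = {m0, m1, m2, m3}
Sat(AX (r -> (EG (q | b)))) = {s : every successor in {m0, m1, m2, m3}} = {m0, m1, m3, m4}
m1 ∈ Sat(AX (r -> (EG (q | b)))) = {m0, m1, m3, m4}, so the formula holds at m1.

Yes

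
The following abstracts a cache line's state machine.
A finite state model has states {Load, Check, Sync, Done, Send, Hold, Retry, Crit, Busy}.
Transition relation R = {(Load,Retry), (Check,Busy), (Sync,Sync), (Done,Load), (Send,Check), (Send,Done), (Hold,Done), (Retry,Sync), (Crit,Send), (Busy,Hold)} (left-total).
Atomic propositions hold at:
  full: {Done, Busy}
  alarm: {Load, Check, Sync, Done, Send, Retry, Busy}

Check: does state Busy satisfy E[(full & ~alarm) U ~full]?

No

Sat(~alarm) = {Hold, Crit}
Sat(full & ~alarm) = ∅
Sat(~full) = {Load, Check, Sync, Send, Hold, Retry, Crit}
E[(full & ~alarm) U ~full]: least fixpoint, start Z0 = Sat(~full) = {Load, Check, Sync, Send, Hold, Retry, Crit}, add states in Sat(full & ~alarm) with some successor in Z. Already a fixed point.
Sat(E[(full & ~alarm) U ~full]) = {Load, Check, Sync, Send, Hold, Retry, Crit}
Busy ∉ Sat(E[(full & ~alarm) U ~full]) = {Load, Check, Sync, Send, Hold, Retry, Crit}, so the formula does not hold at Busy.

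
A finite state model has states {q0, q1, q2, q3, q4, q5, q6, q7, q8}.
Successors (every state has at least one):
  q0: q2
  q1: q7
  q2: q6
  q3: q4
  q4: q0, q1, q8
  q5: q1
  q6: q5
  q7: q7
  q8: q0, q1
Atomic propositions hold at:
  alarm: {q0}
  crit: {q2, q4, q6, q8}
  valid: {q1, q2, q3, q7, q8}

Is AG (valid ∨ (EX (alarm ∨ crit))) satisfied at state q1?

Sat(alarm ∨ crit) = {q0, q2, q4, q6, q8}
Sat(EX (alarm ∨ crit)) = {s : some successor in {q0, q2, q4, q6, q8}} = {q0, q2, q3, q4, q8}
Sat(valid ∨ (EX (alarm ∨ crit))) = {q0, q1, q2, q3, q4, q7, q8}
AG (valid ∨ (EX (alarm ∨ crit))): greatest fixpoint, start Z0 = {q0, q1, q2, q3, q4, q7, q8}, keep only states in Sat with every successor in Z. Z1 = {q0, q1, q3, q4, q7, q8}; Z2 = {q1, q3, q4, q7, q8}; Z3 = {q1, q3, q7}; Z4 = {q1, q7}; fixed.
Sat(AG (valid ∨ (EX (alarm ∨ crit)))) = {q1, q7}
q1 ∈ Sat(AG (valid ∨ (EX (alarm ∨ crit)))) = {q1, q7}, so the formula holds at q1.

Yes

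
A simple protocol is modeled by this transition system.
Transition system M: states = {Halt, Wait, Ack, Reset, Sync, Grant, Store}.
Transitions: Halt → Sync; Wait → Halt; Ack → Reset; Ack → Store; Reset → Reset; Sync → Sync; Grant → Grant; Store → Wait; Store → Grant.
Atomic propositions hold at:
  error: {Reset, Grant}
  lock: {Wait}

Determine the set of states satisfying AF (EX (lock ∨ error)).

{Ack, Reset, Grant, Store}

Sat(lock ∨ error) = {Wait, Reset, Grant}
Sat(EX (lock ∨ error)) = {s : some successor in {Wait, Reset, Grant}} = {Ack, Reset, Grant, Store}
AF (EX (lock ∨ error)): least fixpoint, start Z0 = {Ack, Reset, Grant, Store}, add states with every successor in Z. Already a fixed point.
Sat(AF (EX (lock ∨ error))) = {Ack, Reset, Grant, Store}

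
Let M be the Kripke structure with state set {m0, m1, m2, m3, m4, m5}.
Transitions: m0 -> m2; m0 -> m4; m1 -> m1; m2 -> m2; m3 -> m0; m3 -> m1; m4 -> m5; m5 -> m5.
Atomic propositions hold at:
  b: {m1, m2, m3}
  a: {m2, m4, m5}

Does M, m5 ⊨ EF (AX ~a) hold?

Sat(~a) = {m0, m1, m3}
Sat(AX ~a) = {s : every successor in {m0, m1, m3}} = {m1, m3}
EF (AX ~a): least fixpoint, start Z0 = {m1, m3}, add states with some successor in Z. Already a fixed point.
Sat(EF (AX ~a)) = {m1, m3}
m5 ∉ Sat(EF (AX ~a)) = {m1, m3}, so the formula does not hold at m5.

No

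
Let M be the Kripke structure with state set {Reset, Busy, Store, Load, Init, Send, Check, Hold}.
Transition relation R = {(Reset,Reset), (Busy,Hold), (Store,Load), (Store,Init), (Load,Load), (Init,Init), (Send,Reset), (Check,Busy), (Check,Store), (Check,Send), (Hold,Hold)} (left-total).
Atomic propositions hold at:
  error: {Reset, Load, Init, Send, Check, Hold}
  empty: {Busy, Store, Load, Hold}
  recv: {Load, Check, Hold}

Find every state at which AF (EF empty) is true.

EF empty: least fixpoint, start Z0 = {Busy, Store, Load, Hold}, add states with some successor in Z. Z1 = {Busy, Store, Load, Check, Hold}; fixed.
Sat(EF empty) = {Busy, Store, Load, Check, Hold}
AF (EF empty): least fixpoint, start Z0 = {Busy, Store, Load, Check, Hold}, add states with every successor in Z. Already a fixed point.
Sat(AF (EF empty)) = {Busy, Store, Load, Check, Hold}

{Busy, Store, Load, Check, Hold}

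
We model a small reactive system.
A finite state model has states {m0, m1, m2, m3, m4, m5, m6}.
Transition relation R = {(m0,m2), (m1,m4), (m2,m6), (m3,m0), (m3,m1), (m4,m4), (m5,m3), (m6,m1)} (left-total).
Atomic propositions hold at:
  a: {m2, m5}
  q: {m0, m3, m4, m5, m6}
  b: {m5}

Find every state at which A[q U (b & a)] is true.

{m5}

Sat(b & a) = {m5}
A[q U (b & a)]: least fixpoint, start Z0 = Sat((b & a)) = {m5}, add states in Sat(q) with every successor in Z. Already a fixed point.
Sat(A[q U (b & a)]) = {m5}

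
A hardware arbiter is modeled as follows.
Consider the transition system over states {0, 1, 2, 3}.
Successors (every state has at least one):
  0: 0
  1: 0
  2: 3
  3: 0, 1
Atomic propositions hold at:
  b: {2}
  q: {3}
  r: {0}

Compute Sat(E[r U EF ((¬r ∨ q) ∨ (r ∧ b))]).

{1, 2, 3}

Sat(¬r) = {1, 2, 3}
Sat(¬r ∨ q) = {1, 2, 3}
Sat(r ∧ b) = ∅
Sat((¬r ∨ q) ∨ (r ∧ b)) = {1, 2, 3}
EF ((¬r ∨ q) ∨ (r ∧ b)): least fixpoint, start Z0 = {1, 2, 3}, add states with some successor in Z. Already a fixed point.
Sat(EF ((¬r ∨ q) ∨ (r ∧ b))) = {1, 2, 3}
E[r U EF ((¬r ∨ q) ∨ (r ∧ b))]: least fixpoint, start Z0 = Sat(EF ((¬r ∨ q) ∨ (r ∧ b))) = {1, 2, 3}, add states in Sat(r) with some successor in Z. Already a fixed point.
Sat(E[r U EF ((¬r ∨ q) ∨ (r ∧ b))]) = {1, 2, 3}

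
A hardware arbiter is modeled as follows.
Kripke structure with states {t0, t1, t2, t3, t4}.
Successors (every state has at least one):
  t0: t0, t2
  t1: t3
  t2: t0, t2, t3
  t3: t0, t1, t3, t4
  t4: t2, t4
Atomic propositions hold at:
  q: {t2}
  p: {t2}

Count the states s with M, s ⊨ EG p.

EG p: greatest fixpoint, start Z0 = {t2}, keep only states in Sat with some successor in Z. Already a fixed point.
Sat(EG p) = {t2}
|Sat(EG p)| = |{t2}| = 1.

1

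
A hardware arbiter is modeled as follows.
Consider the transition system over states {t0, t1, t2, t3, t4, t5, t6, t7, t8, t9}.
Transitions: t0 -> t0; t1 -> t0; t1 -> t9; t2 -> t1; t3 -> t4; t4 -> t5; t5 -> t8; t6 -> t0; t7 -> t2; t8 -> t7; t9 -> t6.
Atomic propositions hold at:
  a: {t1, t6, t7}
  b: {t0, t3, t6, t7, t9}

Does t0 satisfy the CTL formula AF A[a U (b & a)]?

No

Sat(b & a) = {t6, t7}
A[a U (b & a)]: least fixpoint, start Z0 = Sat((b & a)) = {t6, t7}, add states in Sat(a) with every successor in Z. Already a fixed point.
Sat(A[a U (b & a)]) = {t6, t7}
AF A[a U (b & a)]: least fixpoint, start Z0 = {t6, t7}, add states with every successor in Z. Z1 = {t6, t7, t8, t9}; Z2 = {t5, t6, t7, t8, t9}; Z3 = {t4, t5, t6, t7, t8, t9}; Z4 = {t3, t4, t5, t6, t7, t8, t9}; fixed.
Sat(AF A[a U (b & a)]) = {t3, t4, t5, t6, t7, t8, t9}
t0 ∉ Sat(AF A[a U (b & a)]) = {t3, t4, t5, t6, t7, t8, t9}, so the formula does not hold at t0.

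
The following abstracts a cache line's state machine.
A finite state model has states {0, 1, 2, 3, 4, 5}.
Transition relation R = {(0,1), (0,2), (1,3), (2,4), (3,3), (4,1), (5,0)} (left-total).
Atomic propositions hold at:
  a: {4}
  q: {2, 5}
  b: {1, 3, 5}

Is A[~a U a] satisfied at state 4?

Sat(~a) = {0, 1, 2, 3, 5}
A[~a U a]: least fixpoint, start Z0 = Sat(a) = {4}, add states in Sat(~a) with every successor in Z. Z1 = {2, 4}; fixed.
Sat(A[~a U a]) = {2, 4}
4 ∈ Sat(A[~a U a]) = {2, 4}, so the formula holds at 4.

Yes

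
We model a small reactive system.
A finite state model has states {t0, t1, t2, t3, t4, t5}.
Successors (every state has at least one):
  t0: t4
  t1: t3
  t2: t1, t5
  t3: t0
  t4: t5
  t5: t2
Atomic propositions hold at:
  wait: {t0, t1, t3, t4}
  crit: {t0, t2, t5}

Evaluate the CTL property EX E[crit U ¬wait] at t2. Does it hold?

Sat(¬wait) = {t2, t5}
E[crit U ¬wait]: least fixpoint, start Z0 = Sat(¬wait) = {t2, t5}, add states in Sat(crit) with some successor in Z. Already a fixed point.
Sat(E[crit U ¬wait]) = {t2, t5}
Sat(EX E[crit U ¬wait]) = {s : some successor in {t2, t5}} = {t2, t4, t5}
t2 ∈ Sat(EX E[crit U ¬wait]) = {t2, t4, t5}, so the formula holds at t2.

Yes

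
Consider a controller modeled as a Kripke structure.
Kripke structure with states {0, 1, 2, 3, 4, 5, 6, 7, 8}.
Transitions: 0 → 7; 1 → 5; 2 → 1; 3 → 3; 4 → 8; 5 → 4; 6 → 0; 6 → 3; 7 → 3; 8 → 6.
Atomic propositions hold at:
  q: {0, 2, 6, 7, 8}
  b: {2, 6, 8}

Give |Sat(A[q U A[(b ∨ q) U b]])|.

3

Sat(b ∨ q) = {0, 2, 6, 7, 8}
A[(b ∨ q) U b]: least fixpoint, start Z0 = Sat(b) = {2, 6, 8}, add states in Sat(b ∨ q) with every successor in Z. Already a fixed point.
Sat(A[(b ∨ q) U b]) = {2, 6, 8}
A[q U A[(b ∨ q) U b]]: least fixpoint, start Z0 = Sat(A[(b ∨ q) U b]) = {2, 6, 8}, add states in Sat(q) with every successor in Z. Already a fixed point.
Sat(A[q U A[(b ∨ q) U b]]) = {2, 6, 8}
|Sat(A[q U A[(b ∨ q) U b]])| = |{2, 6, 8}| = 3.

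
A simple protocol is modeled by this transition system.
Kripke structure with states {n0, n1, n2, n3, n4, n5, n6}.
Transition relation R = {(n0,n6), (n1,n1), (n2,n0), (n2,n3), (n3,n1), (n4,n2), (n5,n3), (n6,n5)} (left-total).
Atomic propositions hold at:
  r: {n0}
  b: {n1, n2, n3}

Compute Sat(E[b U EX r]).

{n2}

Sat(EX r) = {s : some successor in {n0}} = {n2}
E[b U EX r]: least fixpoint, start Z0 = Sat(EX r) = {n2}, add states in Sat(b) with some successor in Z. Already a fixed point.
Sat(E[b U EX r]) = {n2}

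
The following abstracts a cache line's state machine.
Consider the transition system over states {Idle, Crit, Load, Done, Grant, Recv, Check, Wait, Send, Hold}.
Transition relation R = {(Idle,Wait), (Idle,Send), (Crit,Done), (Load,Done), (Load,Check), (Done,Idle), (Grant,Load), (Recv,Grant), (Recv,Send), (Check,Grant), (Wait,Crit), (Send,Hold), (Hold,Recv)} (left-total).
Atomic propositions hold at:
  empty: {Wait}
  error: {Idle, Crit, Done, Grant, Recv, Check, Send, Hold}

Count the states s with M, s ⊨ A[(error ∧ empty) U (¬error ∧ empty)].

Sat(error ∧ empty) = ∅
Sat(¬error) = {Load, Wait}
Sat(¬error ∧ empty) = {Wait}
A[(error ∧ empty) U (¬error ∧ empty)]: least fixpoint, start Z0 = Sat((¬error ∧ empty)) = {Wait}, add states in Sat(error ∧ empty) with every successor in Z. Already a fixed point.
Sat(A[(error ∧ empty) U (¬error ∧ empty)]) = {Wait}
|Sat(A[(error ∧ empty) U (¬error ∧ empty)])| = |{Wait}| = 1.

1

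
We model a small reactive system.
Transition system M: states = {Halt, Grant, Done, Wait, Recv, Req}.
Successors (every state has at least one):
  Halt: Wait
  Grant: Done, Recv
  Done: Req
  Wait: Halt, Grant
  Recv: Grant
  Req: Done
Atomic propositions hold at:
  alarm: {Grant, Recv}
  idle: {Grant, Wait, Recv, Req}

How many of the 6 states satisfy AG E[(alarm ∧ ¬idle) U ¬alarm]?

2

Sat(¬idle) = {Halt, Done}
Sat(alarm ∧ ¬idle) = ∅
Sat(¬alarm) = {Halt, Done, Wait, Req}
E[(alarm ∧ ¬idle) U ¬alarm]: least fixpoint, start Z0 = Sat(¬alarm) = {Halt, Done, Wait, Req}, add states in Sat(alarm ∧ ¬idle) with some successor in Z. Already a fixed point.
Sat(E[(alarm ∧ ¬idle) U ¬alarm]) = {Halt, Done, Wait, Req}
AG E[(alarm ∧ ¬idle) U ¬alarm]: greatest fixpoint, start Z0 = {Halt, Done, Wait, Req}, keep only states in Sat with every successor in Z. Z1 = {Halt, Done, Req}; Z2 = {Done, Req}; fixed.
Sat(AG E[(alarm ∧ ¬idle) U ¬alarm]) = {Done, Req}
|Sat(AG E[(alarm ∧ ¬idle) U ¬alarm])| = |{Done, Req}| = 2.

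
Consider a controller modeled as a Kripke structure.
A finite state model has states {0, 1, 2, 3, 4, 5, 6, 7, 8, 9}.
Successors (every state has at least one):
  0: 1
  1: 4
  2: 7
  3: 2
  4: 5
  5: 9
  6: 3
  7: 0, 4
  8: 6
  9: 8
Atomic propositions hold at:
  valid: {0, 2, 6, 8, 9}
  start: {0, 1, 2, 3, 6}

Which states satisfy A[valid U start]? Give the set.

A[valid U start]: least fixpoint, start Z0 = Sat(start) = {0, 1, 2, 3, 6}, add states in Sat(valid) with every successor in Z. Z1 = {0, 1, 2, 3, 6, 8}; Z2 = {0, 1, 2, 3, 6, 8, 9}; fixed.
Sat(A[valid U start]) = {0, 1, 2, 3, 6, 8, 9}

{0, 1, 2, 3, 6, 8, 9}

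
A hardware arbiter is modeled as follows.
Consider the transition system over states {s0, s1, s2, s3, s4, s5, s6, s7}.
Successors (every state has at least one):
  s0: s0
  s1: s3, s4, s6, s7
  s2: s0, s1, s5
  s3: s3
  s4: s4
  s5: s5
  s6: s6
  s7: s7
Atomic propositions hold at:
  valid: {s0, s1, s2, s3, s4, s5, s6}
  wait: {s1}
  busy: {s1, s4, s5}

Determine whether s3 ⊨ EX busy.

Sat(EX busy) = {s : some successor in {s1, s4, s5}} = {s1, s2, s4, s5}
s3 ∉ Sat(EX busy) = {s1, s2, s4, s5}, so the formula does not hold at s3.

No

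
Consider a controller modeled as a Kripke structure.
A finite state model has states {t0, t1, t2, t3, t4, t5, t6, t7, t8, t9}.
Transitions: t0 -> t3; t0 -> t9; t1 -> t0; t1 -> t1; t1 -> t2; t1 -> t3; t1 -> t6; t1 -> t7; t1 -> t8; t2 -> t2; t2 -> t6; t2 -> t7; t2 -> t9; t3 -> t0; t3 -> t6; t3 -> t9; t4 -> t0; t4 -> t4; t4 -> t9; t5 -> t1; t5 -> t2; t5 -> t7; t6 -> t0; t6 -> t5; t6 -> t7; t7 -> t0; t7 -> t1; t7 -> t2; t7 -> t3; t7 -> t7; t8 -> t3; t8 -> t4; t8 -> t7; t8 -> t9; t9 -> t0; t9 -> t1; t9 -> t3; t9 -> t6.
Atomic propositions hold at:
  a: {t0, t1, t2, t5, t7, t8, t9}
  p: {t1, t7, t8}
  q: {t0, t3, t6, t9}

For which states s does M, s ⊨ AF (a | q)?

{t0, t1, t2, t3, t5, t6, t7, t8, t9}

Sat(a | q) = {t0, t1, t2, t3, t5, t6, t7, t8, t9}
AF (a | q): least fixpoint, start Z0 = {t0, t1, t2, t3, t5, t6, t7, t8, t9}, add states with every successor in Z. Already a fixed point.
Sat(AF (a | q)) = {t0, t1, t2, t3, t5, t6, t7, t8, t9}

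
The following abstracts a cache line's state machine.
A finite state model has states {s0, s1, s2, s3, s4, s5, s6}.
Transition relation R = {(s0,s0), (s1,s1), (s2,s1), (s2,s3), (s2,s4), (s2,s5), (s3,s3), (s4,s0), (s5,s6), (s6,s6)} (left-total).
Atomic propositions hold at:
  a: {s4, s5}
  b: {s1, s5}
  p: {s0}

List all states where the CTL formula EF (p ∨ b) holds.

{s0, s1, s2, s4, s5}

Sat(p ∨ b) = {s0, s1, s5}
EF (p ∨ b): least fixpoint, start Z0 = {s0, s1, s5}, add states with some successor in Z. Z1 = {s0, s1, s2, s4, s5}; fixed.
Sat(EF (p ∨ b)) = {s0, s1, s2, s4, s5}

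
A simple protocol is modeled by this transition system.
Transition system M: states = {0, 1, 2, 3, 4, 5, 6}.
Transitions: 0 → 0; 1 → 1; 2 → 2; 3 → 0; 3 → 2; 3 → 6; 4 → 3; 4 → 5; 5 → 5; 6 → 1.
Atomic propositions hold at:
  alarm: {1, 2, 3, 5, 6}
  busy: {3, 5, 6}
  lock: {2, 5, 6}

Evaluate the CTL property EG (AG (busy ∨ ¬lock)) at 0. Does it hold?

Yes

Sat(¬lock) = {0, 1, 3, 4}
Sat(busy ∨ ¬lock) = {0, 1, 3, 4, 5, 6}
AG (busy ∨ ¬lock): greatest fixpoint, start Z0 = {0, 1, 3, 4, 5, 6}, keep only states in Sat with every successor in Z. Z1 = {0, 1, 4, 5, 6}; Z2 = {0, 1, 5, 6}; fixed.
Sat(AG (busy ∨ ¬lock)) = {0, 1, 5, 6}
EG (AG (busy ∨ ¬lock)): greatest fixpoint, start Z0 = {0, 1, 5, 6}, keep only states in Sat with some successor in Z. Already a fixed point.
Sat(EG (AG (busy ∨ ¬lock))) = {0, 1, 5, 6}
0 ∈ Sat(EG (AG (busy ∨ ¬lock))) = {0, 1, 5, 6}, so the formula holds at 0.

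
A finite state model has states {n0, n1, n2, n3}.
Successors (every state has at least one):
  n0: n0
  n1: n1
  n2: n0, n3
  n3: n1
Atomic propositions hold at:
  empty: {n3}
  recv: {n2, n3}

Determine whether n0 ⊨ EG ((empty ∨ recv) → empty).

Yes

Sat(empty ∨ recv) = {n2, n3}
Sat((empty ∨ recv) → empty) = {n0, n1, n3}
EG ((empty ∨ recv) → empty): greatest fixpoint, start Z0 = {n0, n1, n3}, keep only states in Sat with some successor in Z. Already a fixed point.
Sat(EG ((empty ∨ recv) → empty)) = {n0, n1, n3}
n0 ∈ Sat(EG ((empty ∨ recv) → empty)) = {n0, n1, n3}, so the formula holds at n0.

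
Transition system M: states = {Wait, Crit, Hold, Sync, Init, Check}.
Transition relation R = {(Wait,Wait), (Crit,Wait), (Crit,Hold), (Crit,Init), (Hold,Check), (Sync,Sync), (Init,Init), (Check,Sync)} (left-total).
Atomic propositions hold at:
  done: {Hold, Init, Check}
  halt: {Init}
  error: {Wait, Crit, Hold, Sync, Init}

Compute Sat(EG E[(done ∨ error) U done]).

{Crit, Init}

Sat(done ∨ error) = {Wait, Crit, Hold, Sync, Init, Check}
E[(done ∨ error) U done]: least fixpoint, start Z0 = Sat(done) = {Hold, Init, Check}, add states in Sat(done ∨ error) with some successor in Z. Z1 = {Crit, Hold, Init, Check}; fixed.
Sat(E[(done ∨ error) U done]) = {Crit, Hold, Init, Check}
EG E[(done ∨ error) U done]: greatest fixpoint, start Z0 = {Crit, Hold, Init, Check}, keep only states in Sat with some successor in Z. Z1 = {Crit, Hold, Init}; Z2 = {Crit, Init}; fixed.
Sat(EG E[(done ∨ error) U done]) = {Crit, Init}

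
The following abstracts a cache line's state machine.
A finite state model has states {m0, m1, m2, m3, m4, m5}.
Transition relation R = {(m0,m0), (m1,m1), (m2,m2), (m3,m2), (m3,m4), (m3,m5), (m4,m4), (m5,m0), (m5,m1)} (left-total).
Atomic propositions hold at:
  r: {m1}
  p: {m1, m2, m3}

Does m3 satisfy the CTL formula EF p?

EF p: least fixpoint, start Z0 = {m1, m2, m3}, add states with some successor in Z. Z1 = {m1, m2, m3, m5}; fixed.
Sat(EF p) = {m1, m2, m3, m5}
m3 ∈ Sat(EF p) = {m1, m2, m3, m5}, so the formula holds at m3.

Yes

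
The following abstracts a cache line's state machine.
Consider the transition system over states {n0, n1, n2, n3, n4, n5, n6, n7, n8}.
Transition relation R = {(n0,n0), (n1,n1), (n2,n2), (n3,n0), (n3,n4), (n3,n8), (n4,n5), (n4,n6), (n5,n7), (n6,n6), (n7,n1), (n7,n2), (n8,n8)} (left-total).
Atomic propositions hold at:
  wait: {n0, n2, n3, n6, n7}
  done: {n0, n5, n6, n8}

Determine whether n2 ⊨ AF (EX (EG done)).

EG done: greatest fixpoint, start Z0 = {n0, n5, n6, n8}, keep only states in Sat with some successor in Z. Z1 = {n0, n6, n8}; fixed.
Sat(EG done) = {n0, n6, n8}
Sat(EX (EG done)) = {s : some successor in {n0, n6, n8}} = {n0, n3, n4, n6, n8}
AF (EX (EG done)): least fixpoint, start Z0 = {n0, n3, n4, n6, n8}, add states with every successor in Z. Already a fixed point.
Sat(AF (EX (EG done))) = {n0, n3, n4, n6, n8}
n2 ∉ Sat(AF (EX (EG done))) = {n0, n3, n4, n6, n8}, so the formula does not hold at n2.

No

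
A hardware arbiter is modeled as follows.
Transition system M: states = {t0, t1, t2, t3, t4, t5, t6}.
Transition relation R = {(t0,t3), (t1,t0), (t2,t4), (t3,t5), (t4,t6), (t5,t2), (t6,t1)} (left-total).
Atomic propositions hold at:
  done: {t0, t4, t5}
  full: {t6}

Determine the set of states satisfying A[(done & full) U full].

{t6}

Sat(done & full) = ∅
A[(done & full) U full]: least fixpoint, start Z0 = Sat(full) = {t6}, add states in Sat(done & full) with every successor in Z. Already a fixed point.
Sat(A[(done & full) U full]) = {t6}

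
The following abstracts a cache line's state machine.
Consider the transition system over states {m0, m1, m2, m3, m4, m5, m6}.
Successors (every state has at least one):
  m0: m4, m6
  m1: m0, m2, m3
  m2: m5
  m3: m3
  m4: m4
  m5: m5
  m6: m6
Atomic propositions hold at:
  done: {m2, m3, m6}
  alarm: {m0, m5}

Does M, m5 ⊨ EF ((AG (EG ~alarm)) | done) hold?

No

Sat(~alarm) = {m1, m2, m3, m4, m6}
EG ~alarm: greatest fixpoint, start Z0 = {m1, m2, m3, m4, m6}, keep only states in Sat with some successor in Z. Z1 = {m1, m3, m4, m6}; fixed.
Sat(EG ~alarm) = {m1, m3, m4, m6}
AG (EG ~alarm): greatest fixpoint, start Z0 = {m1, m3, m4, m6}, keep only states in Sat with every successor in Z. Z1 = {m3, m4, m6}; fixed.
Sat(AG (EG ~alarm)) = {m3, m4, m6}
Sat((AG (EG ~alarm)) | done) = {m2, m3, m4, m6}
EF ((AG (EG ~alarm)) | done): least fixpoint, start Z0 = {m2, m3, m4, m6}, add states with some successor in Z. Z1 = {m0, m1, m2, m3, m4, m6}; fixed.
Sat(EF ((AG (EG ~alarm)) | done)) = {m0, m1, m2, m3, m4, m6}
m5 ∉ Sat(EF ((AG (EG ~alarm)) | done)) = {m0, m1, m2, m3, m4, m6}, so the formula does not hold at m5.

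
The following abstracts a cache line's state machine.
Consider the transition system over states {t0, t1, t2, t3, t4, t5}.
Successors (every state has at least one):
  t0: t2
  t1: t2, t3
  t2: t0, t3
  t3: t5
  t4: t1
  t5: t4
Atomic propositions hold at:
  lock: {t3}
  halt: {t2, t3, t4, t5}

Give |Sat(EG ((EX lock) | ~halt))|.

Sat(EX lock) = {s : some successor in {t3}} = {t1, t2}
Sat(~halt) = {t0, t1}
Sat((EX lock) | ~halt) = {t0, t1, t2}
EG ((EX lock) | ~halt): greatest fixpoint, start Z0 = {t0, t1, t2}, keep only states in Sat with some successor in Z. Already a fixed point.
Sat(EG ((EX lock) | ~halt)) = {t0, t1, t2}
|Sat(EG ((EX lock) | ~halt))| = |{t0, t1, t2}| = 3.

3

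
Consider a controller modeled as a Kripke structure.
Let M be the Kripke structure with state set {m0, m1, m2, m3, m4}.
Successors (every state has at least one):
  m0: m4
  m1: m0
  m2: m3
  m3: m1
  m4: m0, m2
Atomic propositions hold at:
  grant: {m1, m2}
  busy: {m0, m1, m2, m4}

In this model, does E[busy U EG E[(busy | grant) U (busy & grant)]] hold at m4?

Sat(busy | grant) = {m0, m1, m2, m4}
Sat(busy & grant) = {m1, m2}
E[(busy | grant) U (busy & grant)]: least fixpoint, start Z0 = Sat((busy & grant)) = {m1, m2}, add states in Sat(busy | grant) with some successor in Z. Z1 = {m1, m2, m4}; Z2 = {m0, m1, m2, m4}; fixed.
Sat(E[(busy | grant) U (busy & grant)]) = {m0, m1, m2, m4}
EG E[(busy | grant) U (busy & grant)]: greatest fixpoint, start Z0 = {m0, m1, m2, m4}, keep only states in Sat with some successor in Z. Z1 = {m0, m1, m4}; fixed.
Sat(EG E[(busy | grant) U (busy & grant)]) = {m0, m1, m4}
E[busy U EG E[(busy | grant) U (busy & grant)]]: least fixpoint, start Z0 = Sat(EG E[(busy | grant) U (busy & grant)]) = {m0, m1, m4}, add states in Sat(busy) with some successor in Z. Already a fixed point.
Sat(E[busy U EG E[(busy | grant) U (busy & grant)]]) = {m0, m1, m4}
m4 ∈ Sat(E[busy U EG E[(busy | grant) U (busy & grant)]]) = {m0, m1, m4}, so the formula holds at m4.

Yes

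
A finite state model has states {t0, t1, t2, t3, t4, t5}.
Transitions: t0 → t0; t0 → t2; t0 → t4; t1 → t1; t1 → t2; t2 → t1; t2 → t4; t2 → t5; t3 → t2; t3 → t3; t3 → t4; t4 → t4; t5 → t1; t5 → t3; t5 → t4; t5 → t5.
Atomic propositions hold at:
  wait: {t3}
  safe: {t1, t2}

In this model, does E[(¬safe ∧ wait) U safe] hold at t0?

No

Sat(¬safe) = {t0, t3, t4, t5}
Sat(¬safe ∧ wait) = {t3}
E[(¬safe ∧ wait) U safe]: least fixpoint, start Z0 = Sat(safe) = {t1, t2}, add states in Sat(¬safe ∧ wait) with some successor in Z. Z1 = {t1, t2, t3}; fixed.
Sat(E[(¬safe ∧ wait) U safe]) = {t1, t2, t3}
t0 ∉ Sat(E[(¬safe ∧ wait) U safe]) = {t1, t2, t3}, so the formula does not hold at t0.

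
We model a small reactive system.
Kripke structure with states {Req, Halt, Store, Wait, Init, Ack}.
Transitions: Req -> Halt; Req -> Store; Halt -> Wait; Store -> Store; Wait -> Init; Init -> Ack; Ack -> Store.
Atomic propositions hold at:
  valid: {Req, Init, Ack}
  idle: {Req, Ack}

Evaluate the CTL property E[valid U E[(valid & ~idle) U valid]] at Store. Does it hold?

No

Sat(~idle) = {Halt, Store, Wait, Init}
Sat(valid & ~idle) = {Init}
E[(valid & ~idle) U valid]: least fixpoint, start Z0 = Sat(valid) = {Req, Init, Ack}, add states in Sat(valid & ~idle) with some successor in Z. Already a fixed point.
Sat(E[(valid & ~idle) U valid]) = {Req, Init, Ack}
E[valid U E[(valid & ~idle) U valid]]: least fixpoint, start Z0 = Sat(E[(valid & ~idle) U valid]) = {Req, Init, Ack}, add states in Sat(valid) with some successor in Z. Already a fixed point.
Sat(E[valid U E[(valid & ~idle) U valid]]) = {Req, Init, Ack}
Store ∉ Sat(E[valid U E[(valid & ~idle) U valid]]) = {Req, Init, Ack}, so the formula does not hold at Store.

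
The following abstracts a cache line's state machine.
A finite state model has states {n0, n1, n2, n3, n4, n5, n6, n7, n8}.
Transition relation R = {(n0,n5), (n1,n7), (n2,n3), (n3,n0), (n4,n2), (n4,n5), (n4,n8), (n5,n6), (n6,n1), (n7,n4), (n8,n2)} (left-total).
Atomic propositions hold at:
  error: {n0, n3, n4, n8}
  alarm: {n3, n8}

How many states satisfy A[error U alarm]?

2

A[error U alarm]: least fixpoint, start Z0 = Sat(alarm) = {n3, n8}, add states in Sat(error) with every successor in Z. Already a fixed point.
Sat(A[error U alarm]) = {n3, n8}
|Sat(A[error U alarm])| = |{n3, n8}| = 2.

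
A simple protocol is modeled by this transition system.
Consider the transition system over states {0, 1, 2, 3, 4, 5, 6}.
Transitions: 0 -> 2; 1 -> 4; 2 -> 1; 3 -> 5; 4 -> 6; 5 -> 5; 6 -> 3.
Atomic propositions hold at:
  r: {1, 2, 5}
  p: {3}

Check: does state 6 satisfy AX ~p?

No

Sat(~p) = {0, 1, 2, 4, 5, 6}
Sat(AX ~p) = {s : every successor in {0, 1, 2, 4, 5, 6}} = {0, 1, 2, 3, 4, 5}
6 ∉ Sat(AX ~p) = {0, 1, 2, 3, 4, 5}, so the formula does not hold at 6.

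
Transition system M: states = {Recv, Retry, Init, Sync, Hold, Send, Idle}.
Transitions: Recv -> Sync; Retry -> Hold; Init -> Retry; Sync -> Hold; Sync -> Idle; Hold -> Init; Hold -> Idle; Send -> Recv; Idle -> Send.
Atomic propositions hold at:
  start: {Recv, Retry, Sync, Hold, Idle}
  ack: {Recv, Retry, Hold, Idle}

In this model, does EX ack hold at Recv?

Sat(EX ack) = {s : some successor in {Recv, Retry, Hold, Idle}} = {Retry, Init, Sync, Hold, Send}
Recv ∉ Sat(EX ack) = {Retry, Init, Sync, Hold, Send}, so the formula does not hold at Recv.

No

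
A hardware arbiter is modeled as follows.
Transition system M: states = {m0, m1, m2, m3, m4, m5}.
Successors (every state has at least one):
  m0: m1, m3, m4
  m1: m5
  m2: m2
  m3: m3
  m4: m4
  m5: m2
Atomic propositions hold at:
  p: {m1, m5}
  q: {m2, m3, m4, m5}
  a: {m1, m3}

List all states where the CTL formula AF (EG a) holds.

EG a: greatest fixpoint, start Z0 = {m1, m3}, keep only states in Sat with some successor in Z. Z1 = {m3}; fixed.
Sat(EG a) = {m3}
AF (EG a): least fixpoint, start Z0 = {m3}, add states with every successor in Z. Already a fixed point.
Sat(AF (EG a)) = {m3}

{m3}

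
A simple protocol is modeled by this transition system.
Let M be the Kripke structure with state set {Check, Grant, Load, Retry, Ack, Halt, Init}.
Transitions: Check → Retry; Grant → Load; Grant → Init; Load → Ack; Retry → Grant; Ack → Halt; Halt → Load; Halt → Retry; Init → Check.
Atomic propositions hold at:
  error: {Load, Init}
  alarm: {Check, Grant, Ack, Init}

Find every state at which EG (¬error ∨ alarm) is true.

Sat(¬error) = {Check, Grant, Retry, Ack, Halt}
Sat(¬error ∨ alarm) = {Check, Grant, Retry, Ack, Halt, Init}
EG (¬error ∨ alarm): greatest fixpoint, start Z0 = {Check, Grant, Retry, Ack, Halt, Init}, keep only states in Sat with some successor in Z. Already a fixed point.
Sat(EG (¬error ∨ alarm)) = {Check, Grant, Retry, Ack, Halt, Init}

{Check, Grant, Retry, Ack, Halt, Init}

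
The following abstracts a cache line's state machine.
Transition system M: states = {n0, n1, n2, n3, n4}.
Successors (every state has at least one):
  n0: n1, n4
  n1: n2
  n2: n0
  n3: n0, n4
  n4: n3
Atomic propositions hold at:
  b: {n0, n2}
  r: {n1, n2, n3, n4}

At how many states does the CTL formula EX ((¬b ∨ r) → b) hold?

3

Sat(¬b) = {n1, n3, n4}
Sat(¬b ∨ r) = {n1, n2, n3, n4}
Sat((¬b ∨ r) → b) = {n0, n2}
Sat(EX ((¬b ∨ r) → b)) = {s : some successor in {n0, n2}} = {n1, n2, n3}
|Sat(EX ((¬b ∨ r) → b))| = |{n1, n2, n3}| = 3.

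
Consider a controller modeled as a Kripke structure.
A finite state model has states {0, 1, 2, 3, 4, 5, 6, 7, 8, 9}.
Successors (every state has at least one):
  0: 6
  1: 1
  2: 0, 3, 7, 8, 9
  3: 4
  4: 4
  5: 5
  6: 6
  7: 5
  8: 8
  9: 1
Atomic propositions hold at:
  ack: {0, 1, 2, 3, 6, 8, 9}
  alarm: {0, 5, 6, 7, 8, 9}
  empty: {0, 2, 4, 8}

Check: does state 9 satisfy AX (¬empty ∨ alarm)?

Sat(¬empty) = {1, 3, 5, 6, 7, 9}
Sat(¬empty ∨ alarm) = {0, 1, 3, 5, 6, 7, 8, 9}
Sat(AX (¬empty ∨ alarm)) = {s : every successor in {0, 1, 3, 5, 6, 7, 8, 9}} = {0, 1, 2, 5, 6, 7, 8, 9}
9 ∈ Sat(AX (¬empty ∨ alarm)) = {0, 1, 2, 5, 6, 7, 8, 9}, so the formula holds at 9.

Yes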